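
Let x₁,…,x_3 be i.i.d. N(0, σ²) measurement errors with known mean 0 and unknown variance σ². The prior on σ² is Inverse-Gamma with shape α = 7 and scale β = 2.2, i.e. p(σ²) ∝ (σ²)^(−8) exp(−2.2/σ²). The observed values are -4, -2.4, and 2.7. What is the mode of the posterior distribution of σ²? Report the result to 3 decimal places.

Sum of squared deviations about the known mean: SS = (-4−0)² + (-2.4−0)² + (2.7−0)² = 29.05.
The Normal likelihood contributes (σ²)^(−n/2) exp(−SS/(2σ²)), so the posterior is Inverse-Gamma(α + n/2, β + SS/2) = Inverse-Gamma(8.5, 16.725).
The mode of Inverse-Gamma(a, b) is b/(a+1) = 16.725/9.5 ≈ 1.761.

σ̂²_MAP = 1.761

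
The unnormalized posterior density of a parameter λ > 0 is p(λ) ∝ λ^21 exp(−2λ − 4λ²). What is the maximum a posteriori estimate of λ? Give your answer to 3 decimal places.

ℓ'(λ) = 21/λ − 2 − 8λ. Setting this to zero and multiplying by λ: 8λ² + 2λ − 21 = 0.
λ = (−2 + √(2² + 4·8·21)) / (2·8) = (−2 + √676) / 16 = (−2 + 26)/16 = 3/2.
ℓ''(λ) = −21/λ² − 8 < 0, confirming a maximum.

λ̂_MAP = 1.500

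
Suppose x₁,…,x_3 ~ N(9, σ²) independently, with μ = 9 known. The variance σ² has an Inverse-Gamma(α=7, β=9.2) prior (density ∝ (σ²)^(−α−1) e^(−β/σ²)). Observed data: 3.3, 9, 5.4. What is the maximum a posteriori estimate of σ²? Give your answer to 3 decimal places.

σ̂²_MAP = 3.361

Sum of squared deviations about the known mean: SS = (3.3−9)² + (9−9)² + (5.4−9)² = 45.45.
The Normal likelihood contributes (σ²)^(−n/2) exp(−SS/(2σ²)), so the posterior is Inverse-Gamma(α + n/2, β + SS/2) = Inverse-Gamma(8.5, 31.925).
The mode of Inverse-Gamma(a, b) is b/(a+1) = 31.925/9.5 ≈ 3.361.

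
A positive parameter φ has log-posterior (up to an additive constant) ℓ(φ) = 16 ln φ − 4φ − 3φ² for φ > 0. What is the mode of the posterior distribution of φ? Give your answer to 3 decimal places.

φ̂_MAP = 1.333

ℓ'(φ) = 16/φ − 4 − 6φ. Setting this to zero and multiplying by φ: 6φ² + 4φ − 16 = 0.
φ = (−4 + √(4² + 4·6·16)) / (2·6) = (−4 + √400) / 12 = (−4 + 20)/12 = 4/3.
ℓ''(φ) = −16/φ² − 6 < 0, confirming a maximum.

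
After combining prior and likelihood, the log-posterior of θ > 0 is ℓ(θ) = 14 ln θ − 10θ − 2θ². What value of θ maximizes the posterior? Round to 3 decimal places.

ℓ'(θ) = 14/θ − 10 − 4θ. Setting this to zero and multiplying by θ: 4θ² + 10θ − 14 = 0.
θ = (−10 + √(10² + 4·4·14)) / (2·4) = (−10 + √324) / 8 = (−10 + 18)/8 = 1.
ℓ''(θ) = −14/θ² − 4 < 0, confirming a maximum.

θ̂_MAP = 1.000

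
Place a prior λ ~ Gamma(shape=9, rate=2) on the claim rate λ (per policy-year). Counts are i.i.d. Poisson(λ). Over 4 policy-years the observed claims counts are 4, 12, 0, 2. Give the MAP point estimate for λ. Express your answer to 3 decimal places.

Σxᵢ = 4+12+0+2 = 18, with n = 4.
Posterior ∝ λ^8e^(−2λ) · λ^18e^(−4λ) = λ^26e^(−6λ), i.e. Gamma(shape=27, rate=6).
The mode of a Gamma(a, b) with a ≥ 1 (shape–rate) is (a−1)/b = 26/6 ≈ 4.333.

λ̂_MAP = 4.333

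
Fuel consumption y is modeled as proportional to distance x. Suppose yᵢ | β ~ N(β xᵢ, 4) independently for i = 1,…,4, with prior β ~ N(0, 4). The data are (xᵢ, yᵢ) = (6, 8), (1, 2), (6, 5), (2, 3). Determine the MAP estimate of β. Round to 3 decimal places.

β̂_MAP = 1.103

log p(β | y) = −Σ(yᵢ − βxᵢ)²/(2·4) − β²/(2·4) + const.
Setting the derivative to zero: Σxᵢ(yᵢ − βxᵢ)/4 − β/4 = 0, so β = Σxᵢyᵢ / (Σxᵢ² + σ²/τ²).
Σxᵢyᵢ = 6·8 + 1·2 + 6·5 + 2·3 = 86; Σxᵢ² = 77; σ²/τ² = 1.
β̂_MAP = 86 / (77 + 1) = 86/78 ≈ 1.103.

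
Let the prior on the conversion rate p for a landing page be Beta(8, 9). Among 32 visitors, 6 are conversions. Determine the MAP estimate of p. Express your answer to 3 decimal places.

p̂_MAP = 0.277

Prior: Beta(8, 9).
Data: 6 successes in 32 trials. The binomial likelihood contributes p^6(1−p)^26, so the posterior is Beta(8+6, 9+26) = Beta(14, 35).
For Beta(a, b) with a, b > 1 the mode is (a−1)/(a+b−2) = 13/47 ≈ 0.277.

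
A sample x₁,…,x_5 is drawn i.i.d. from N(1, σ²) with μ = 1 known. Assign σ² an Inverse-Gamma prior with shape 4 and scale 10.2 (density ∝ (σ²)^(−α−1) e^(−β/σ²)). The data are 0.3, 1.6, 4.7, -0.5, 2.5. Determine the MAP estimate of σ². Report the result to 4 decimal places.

σ̂²_MAP = 2.6293

Sum of squared deviations about the known mean: SS = (0.3−1)² + (1.6−1)² + (4.7−1)² + (-0.5−1)² + (2.5−1)² = 19.04.
The Normal likelihood contributes (σ²)^(−n/2) exp(−SS/(2σ²)), so the posterior is Inverse-Gamma(α + n/2, β + SS/2) = Inverse-Gamma(6.5, 19.72).
The mode of Inverse-Gamma(a, b) is b/(a+1) = 19.72/7.5 ≈ 2.6293.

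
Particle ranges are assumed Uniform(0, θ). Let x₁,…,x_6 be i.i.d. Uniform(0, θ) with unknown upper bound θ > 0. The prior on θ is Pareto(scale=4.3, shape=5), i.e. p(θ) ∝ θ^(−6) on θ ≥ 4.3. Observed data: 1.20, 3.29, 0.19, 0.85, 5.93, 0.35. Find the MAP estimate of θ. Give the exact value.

θ̂_MAP = 5.93

The Uniform(0, θ) likelihood is θ^(−n) for θ ≥ max(xᵢ), zero otherwise. Here max(xᵢ) = 5.93.
Posterior ∝ θ^(−6) · θ^(−6) = θ^(−12) on θ ≥ max(4.3, 5.93) = 5.93.
This density is strictly decreasing in θ, so the posterior mode lies at the lower boundary of the support.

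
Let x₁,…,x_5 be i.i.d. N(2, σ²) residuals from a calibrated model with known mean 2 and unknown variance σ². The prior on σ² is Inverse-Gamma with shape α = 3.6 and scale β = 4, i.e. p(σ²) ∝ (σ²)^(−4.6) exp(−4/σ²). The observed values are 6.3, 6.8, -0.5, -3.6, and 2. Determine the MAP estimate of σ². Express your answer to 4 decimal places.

σ̂²_MAP = 6.1366

Sum of squared deviations about the known mean: SS = (6.3−2)² + (6.8−2)² + (-0.5−2)² + (-3.6−2)² + (2−2)² = 79.14.
The Normal likelihood contributes (σ²)^(−n/2) exp(−SS/(2σ²)), so the posterior is Inverse-Gamma(α + n/2, β + SS/2) = Inverse-Gamma(6.1, 43.57).
The mode of Inverse-Gamma(a, b) is b/(a+1) = 43.57/7.1 ≈ 6.1366.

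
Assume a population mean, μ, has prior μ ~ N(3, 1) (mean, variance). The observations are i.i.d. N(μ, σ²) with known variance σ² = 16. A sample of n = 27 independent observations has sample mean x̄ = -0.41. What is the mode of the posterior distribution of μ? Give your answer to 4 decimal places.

n = 27, x̄ = -0.41.
For a Normal prior and Normal likelihood with known variance, the posterior is Normal; its mode equals its mean, the precision-weighted average.
Prior precision 1/σ₀² = 1/1 = 1; data precision n/σ² = 27/16 = 1.6875.
μ̂ = (1·3 + 1.6875·(-0.41)) / (1 + 1.6875) = 2.308125/2.6875 = 3693/4300 ≈ 0.8588.

μ̂_MAP = 0.8588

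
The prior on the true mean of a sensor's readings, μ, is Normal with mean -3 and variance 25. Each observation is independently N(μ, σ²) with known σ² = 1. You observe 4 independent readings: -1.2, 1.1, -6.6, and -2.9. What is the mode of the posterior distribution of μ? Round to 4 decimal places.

n = 4; x̄ = ((-1.2) + 1.1 + (-6.6) + (-2.9))/4 = -9.6/4 = -2.4.
For a Normal prior and Normal likelihood with known variance, the posterior is Normal; its mode equals its mean, the precision-weighted average.
Prior precision 1/σ₀² = 1/25 = 0.04; data precision n/σ² = 4/1 = 4.
μ̂ = (0.04·(-3) + 4·(-2.4)) / (0.04 + 4) = (-9.72)/4.04 = -243/101 ≈ -2.4059.

μ̂_MAP = -2.4059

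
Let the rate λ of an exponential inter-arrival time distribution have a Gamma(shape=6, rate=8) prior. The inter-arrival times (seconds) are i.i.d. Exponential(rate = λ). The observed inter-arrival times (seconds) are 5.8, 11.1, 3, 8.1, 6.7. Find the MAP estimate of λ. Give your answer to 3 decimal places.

The Exponential(rate=λ) likelihood is ∝ λ^n e^(−λΣtᵢ). Here n = 5 and Σtᵢ = 5.8 + 11.1 + 3 + 8.1 + 6.7 = 34.7.
Posterior ∝ λ^5e^(−8λ) · λ^5e^(−34.7λ) = λ^10e^(−42.7λ), i.e. Gamma(11, 42.7).
Mode = (a−1)/b = 10/42.7 ≈ 0.234.

λ̂_MAP = 0.234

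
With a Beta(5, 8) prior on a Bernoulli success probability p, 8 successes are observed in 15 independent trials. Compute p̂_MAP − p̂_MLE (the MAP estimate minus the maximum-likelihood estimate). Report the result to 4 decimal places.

MAP − MLE = -0.0718

Posterior is Beta(13, 15); MAP = (13−1)/(28−2) = 12/26 ≈ 0.46154.
MLE ignores the prior: p̂_MLE = k/n = 8/15 ≈ 0.53333.
Difference = 12/26 − 8/15 = -14/195 ≈ -0.0718.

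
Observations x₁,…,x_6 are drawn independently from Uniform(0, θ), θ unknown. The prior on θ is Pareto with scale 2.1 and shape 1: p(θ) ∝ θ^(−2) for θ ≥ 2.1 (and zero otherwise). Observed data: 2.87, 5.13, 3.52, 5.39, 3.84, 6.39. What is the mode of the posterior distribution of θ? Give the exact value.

The Uniform(0, θ) likelihood is θ^(−n) for θ ≥ max(xᵢ), zero otherwise. Here max(xᵢ) = 6.39.
Posterior ∝ θ^(−2) · θ^(−6) = θ^(−8) on θ ≥ max(2.1, 6.39) = 6.39.
This density is strictly decreasing in θ, so the posterior mode lies at the lower boundary of the support.

θ̂_MAP = 6.39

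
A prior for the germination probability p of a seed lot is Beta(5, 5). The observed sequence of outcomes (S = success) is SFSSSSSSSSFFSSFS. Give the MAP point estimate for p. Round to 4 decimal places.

Prior: Beta(5, 5).
Data: 12 successes in 16 trials (from the sequence). The binomial likelihood contributes p^12(1−p)^4, so the posterior is Beta(5+12, 5+4) = Beta(17, 9).
For Beta(a, b) with a, b > 1 the mode is (a−1)/(a+b−2) = 16/24 ≈ 0.6667.

p̂_MAP = 0.6667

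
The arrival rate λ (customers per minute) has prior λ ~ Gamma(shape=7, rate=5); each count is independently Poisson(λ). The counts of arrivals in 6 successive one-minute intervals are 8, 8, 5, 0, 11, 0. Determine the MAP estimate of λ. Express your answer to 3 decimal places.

λ̂_MAP = 3.455

Σxᵢ = 8+8+5+0+11+0 = 32, with n = 6.
Posterior ∝ λ^6e^(−5λ) · λ^32e^(−6λ) = λ^38e^(−11λ), i.e. Gamma(shape=39, rate=11).
The mode of a Gamma(a, b) with a ≥ 1 (shape–rate) is (a−1)/b = 38/11 ≈ 3.455.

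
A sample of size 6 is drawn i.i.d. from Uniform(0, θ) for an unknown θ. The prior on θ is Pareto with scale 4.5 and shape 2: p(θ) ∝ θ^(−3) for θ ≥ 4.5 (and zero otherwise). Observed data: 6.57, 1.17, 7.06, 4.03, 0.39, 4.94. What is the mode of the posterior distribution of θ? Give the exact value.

θ̂_MAP = 7.06

The Uniform(0, θ) likelihood is θ^(−n) for θ ≥ max(xᵢ), zero otherwise. Here max(xᵢ) = 7.06.
Posterior ∝ θ^(−3) · θ^(−6) = θ^(−9) on θ ≥ max(4.5, 7.06) = 7.06.
This density is strictly decreasing in θ, so the posterior mode lies at the lower boundary of the support.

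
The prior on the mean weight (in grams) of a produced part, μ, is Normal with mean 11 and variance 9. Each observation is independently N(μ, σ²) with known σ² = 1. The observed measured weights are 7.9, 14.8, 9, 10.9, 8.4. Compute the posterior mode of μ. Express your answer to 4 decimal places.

n = 5; x̄ = (7.9 + 14.8 + 9 + 10.9 + 8.4)/5 = 51/5 = 10.2.
For a Normal prior and Normal likelihood with known variance, the posterior is Normal; its mode equals its mean, the precision-weighted average.
Prior precision 1/σ₀² = 1/9; data precision n/σ² = 5/1 = 5.
μ̂ = ((1/9)·11 + 5·10.2) / (1/9 + 5) = (470/9)/(46/9) = 235/23 ≈ 10.2174.

μ̂_MAP = 10.2174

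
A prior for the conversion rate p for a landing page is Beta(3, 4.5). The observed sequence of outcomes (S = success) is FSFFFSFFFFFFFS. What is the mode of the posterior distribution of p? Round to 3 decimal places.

Prior: Beta(3, 4.5).
Data: 3 successes in 14 trials (from the sequence). The binomial likelihood contributes p^3(1−p)^11, so the posterior is Beta(3+3, 4.5+11) = Beta(6, 15.5).
For Beta(a, b) with a, b > 1 the mode is (a−1)/(a+b−2) = 5/19.5 ≈ 0.256.

p̂_MAP = 0.256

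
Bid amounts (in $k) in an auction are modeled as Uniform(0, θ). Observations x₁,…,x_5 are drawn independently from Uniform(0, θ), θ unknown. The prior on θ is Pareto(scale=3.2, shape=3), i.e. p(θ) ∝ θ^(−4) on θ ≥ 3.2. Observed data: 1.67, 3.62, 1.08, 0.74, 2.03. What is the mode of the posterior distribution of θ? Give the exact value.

θ̂_MAP = 3.62

The Uniform(0, θ) likelihood is θ^(−n) for θ ≥ max(xᵢ), zero otherwise. Here max(xᵢ) = 3.62.
Posterior ∝ θ^(−4) · θ^(−5) = θ^(−9) on θ ≥ max(3.2, 3.62) = 3.62.
This density is strictly decreasing in θ, so the posterior mode lies at the lower boundary of the support.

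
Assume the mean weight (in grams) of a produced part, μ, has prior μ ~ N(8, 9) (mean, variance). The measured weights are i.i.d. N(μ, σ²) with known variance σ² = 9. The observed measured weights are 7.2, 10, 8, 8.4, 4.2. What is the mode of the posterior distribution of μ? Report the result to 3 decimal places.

n = 5; x̄ = (7.2 + 10 + 8 + 8.4 + 4.2)/5 = 37.8/5 = 7.56.
For a Normal prior and Normal likelihood with known variance, the posterior is Normal; its mode equals its mean, the precision-weighted average.
Prior precision 1/σ₀² = 1/9; data precision n/σ² = 5/9.
μ̂ = ((1/9)·8 + (5/9)·7.56) / (1/9 + 5/9) = (229/45)/(2/3) = 229/30 ≈ 7.633.

μ̂_MAP = 7.633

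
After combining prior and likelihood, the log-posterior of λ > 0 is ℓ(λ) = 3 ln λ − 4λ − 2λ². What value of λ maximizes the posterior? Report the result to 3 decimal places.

ℓ'(λ) = 3/λ − 4 − 4λ. Setting this to zero and multiplying by λ: 4λ² + 4λ − 3 = 0.
λ = (−4 + √(4² + 4·4·3)) / (2·4) = (−4 + √64) / 8 = (−4 + 8)/8 = 1/2.
ℓ''(λ) = −3/λ² − 4 < 0, confirming a maximum.

λ̂_MAP = 0.500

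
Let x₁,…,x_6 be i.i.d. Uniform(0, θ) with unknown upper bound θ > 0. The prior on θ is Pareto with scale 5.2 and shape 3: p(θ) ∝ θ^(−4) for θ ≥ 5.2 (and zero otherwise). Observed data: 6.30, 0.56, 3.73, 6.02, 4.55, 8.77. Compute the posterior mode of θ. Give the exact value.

θ̂_MAP = 8.77

The Uniform(0, θ) likelihood is θ^(−n) for θ ≥ max(xᵢ), zero otherwise. Here max(xᵢ) = 8.77.
Posterior ∝ θ^(−4) · θ^(−6) = θ^(−10) on θ ≥ max(5.2, 8.77) = 8.77.
This density is strictly decreasing in θ, so the posterior mode lies at the lower boundary of the support.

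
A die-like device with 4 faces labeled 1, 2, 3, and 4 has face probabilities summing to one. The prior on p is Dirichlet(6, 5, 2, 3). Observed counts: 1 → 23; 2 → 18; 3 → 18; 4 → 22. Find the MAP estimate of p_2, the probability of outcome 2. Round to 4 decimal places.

The posterior is Dirichlet(αᵢ + nᵢ) = Dirichlet(29, 23, 20, 25).
For a Dirichlet(a₁,…,a_K) with all aᵢ > 1, the mode has j-th component (aⱼ − 1)/(Σaᵢ − K).
Here Σaᵢ = 97 and K = 4, so p_2 = (23 − 1)/(97 − 4) = 22/93 ≈ 0.2366.

MAP estimate: 0.2366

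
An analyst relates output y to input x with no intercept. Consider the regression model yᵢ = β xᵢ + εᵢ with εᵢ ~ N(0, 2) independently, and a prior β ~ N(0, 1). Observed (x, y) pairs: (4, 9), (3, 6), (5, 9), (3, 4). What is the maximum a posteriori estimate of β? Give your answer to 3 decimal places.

β̂_MAP = 1.820

log p(β | y) = −Σ(yᵢ − βxᵢ)²/(2·2) − β²/(2·1) + const.
Setting the derivative to zero: Σxᵢ(yᵢ − βxᵢ)/2 − β/1 = 0, so β = Σxᵢyᵢ / (Σxᵢ² + σ²/τ²).
Σxᵢyᵢ = 4·9 + 3·6 + 5·9 + 3·4 = 111; Σxᵢ² = 59; σ²/τ² = 2.
β̂_MAP = 111 / (59 + 2) = 111/61 ≈ 1.820.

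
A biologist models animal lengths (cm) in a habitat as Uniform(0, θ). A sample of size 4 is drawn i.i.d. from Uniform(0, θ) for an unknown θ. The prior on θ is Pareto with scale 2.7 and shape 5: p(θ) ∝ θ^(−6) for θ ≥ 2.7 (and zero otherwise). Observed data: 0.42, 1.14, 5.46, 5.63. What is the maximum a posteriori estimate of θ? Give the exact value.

The Uniform(0, θ) likelihood is θ^(−n) for θ ≥ max(xᵢ), zero otherwise. Here max(xᵢ) = 5.63.
Posterior ∝ θ^(−6) · θ^(−4) = θ^(−10) on θ ≥ max(2.7, 5.63) = 5.63.
This density is strictly decreasing in θ, so the posterior mode lies at the lower boundary of the support.

θ̂_MAP = 5.63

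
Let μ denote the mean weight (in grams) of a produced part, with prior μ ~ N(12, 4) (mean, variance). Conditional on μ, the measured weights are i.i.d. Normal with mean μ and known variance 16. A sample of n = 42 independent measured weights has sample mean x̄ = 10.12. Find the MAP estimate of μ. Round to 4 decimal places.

μ̂_MAP = 10.2835

n = 42, x̄ = 10.12.
For a Normal prior and Normal likelihood with known variance, the posterior is Normal; its mode equals its mean, the precision-weighted average.
Prior precision 1/σ₀² = 1/4 = 0.25; data precision n/σ² = 42/16 = 2.625.
μ̂ = (0.25·12 + 2.625·10.12) / (0.25 + 2.625) = 29.565/2.875 = 5913/575 ≈ 10.2835.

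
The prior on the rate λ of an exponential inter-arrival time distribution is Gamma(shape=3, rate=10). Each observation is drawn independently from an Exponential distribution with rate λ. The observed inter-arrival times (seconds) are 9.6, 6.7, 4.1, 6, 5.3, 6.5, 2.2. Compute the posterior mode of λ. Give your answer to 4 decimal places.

The Exponential(rate=λ) likelihood is ∝ λ^n e^(−λΣtᵢ). Here n = 7 and Σtᵢ = 9.6 + 6.7 + 4.1 + 6 + 5.3 + 6.5 + 2.2 = 40.4.
Posterior ∝ λ^2e^(−10λ) · λ^7e^(−40.4λ) = λ^9e^(−50.4λ), i.e. Gamma(10, 50.4).
Mode = (a−1)/b = 9/50.4 ≈ 0.1786.

λ̂_MAP = 0.1786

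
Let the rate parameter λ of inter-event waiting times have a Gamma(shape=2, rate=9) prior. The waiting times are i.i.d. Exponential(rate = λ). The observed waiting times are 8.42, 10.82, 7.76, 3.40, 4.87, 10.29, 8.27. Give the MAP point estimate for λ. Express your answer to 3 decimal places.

The Exponential(rate=λ) likelihood is ∝ λ^n e^(−λΣtᵢ). Here n = 7 and Σtᵢ = 8.42 + 10.82 + 7.76 + 3.40 + 4.87 + 10.29 + 8.27 = 53.83.
Posterior ∝ λe^(−9λ) · λ^7e^(−53.83λ) = λ^8e^(−62.83λ), i.e. Gamma(9, 62.83).
Mode = (a−1)/b = 8/62.83 ≈ 0.127.

λ̂_MAP = 0.127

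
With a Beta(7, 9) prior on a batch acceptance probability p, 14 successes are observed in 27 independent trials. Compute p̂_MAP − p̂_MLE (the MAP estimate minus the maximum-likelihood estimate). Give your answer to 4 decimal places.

MAP − MLE = -0.0307

Posterior is Beta(21, 22); MAP = (21−1)/(43−2) = 20/41 ≈ 0.48780.
MLE ignores the prior: p̂_MLE = k/n = 14/27 ≈ 0.51852.
Difference = 20/41 − 14/27 = -34/1107 ≈ -0.0307.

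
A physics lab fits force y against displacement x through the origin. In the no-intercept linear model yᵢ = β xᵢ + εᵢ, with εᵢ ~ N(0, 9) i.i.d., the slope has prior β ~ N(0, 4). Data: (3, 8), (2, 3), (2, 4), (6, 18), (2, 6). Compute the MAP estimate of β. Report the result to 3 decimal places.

β̂_MAP = 2.667

log p(β | y) = −Σ(yᵢ − βxᵢ)²/(2·9) − β²/(2·4) + const.
Setting the derivative to zero: Σxᵢ(yᵢ − βxᵢ)/9 − β/4 = 0, so β = Σxᵢyᵢ / (Σxᵢ² + σ²/τ²).
Σxᵢyᵢ = 3·8 + 2·3 + 2·4 + 6·18 + 2·6 = 158; Σxᵢ² = 57; σ²/τ² = 2.25.
β̂_MAP = 158 / (57 + 2.25) = 158/59.25 ≈ 2.667.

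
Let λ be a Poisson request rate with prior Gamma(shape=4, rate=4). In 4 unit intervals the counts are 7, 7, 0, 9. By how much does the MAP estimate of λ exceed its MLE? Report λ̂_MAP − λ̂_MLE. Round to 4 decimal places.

Σxᵢ = 23. Posterior is Gamma(27, 8); MAP = (27−1)/8 = 26/8 ≈ 3.25000.
MLE = x̄ = 23/4 ≈ 5.75000.
Difference = 26/8 − 23/4 = -5/2 ≈ -2.5000.

MAP − MLE = -2.5000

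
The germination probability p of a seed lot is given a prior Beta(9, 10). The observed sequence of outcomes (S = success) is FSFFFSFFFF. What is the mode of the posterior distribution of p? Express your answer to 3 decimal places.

Prior: Beta(9, 10).
Data: 2 successes in 10 trials (from the sequence). The binomial likelihood contributes p^2(1−p)^8, so the posterior is Beta(9+2, 10+8) = Beta(11, 18).
For Beta(a, b) with a, b > 1 the mode is (a−1)/(a+b−2) = 10/27 ≈ 0.370.

p̂_MAP = 0.370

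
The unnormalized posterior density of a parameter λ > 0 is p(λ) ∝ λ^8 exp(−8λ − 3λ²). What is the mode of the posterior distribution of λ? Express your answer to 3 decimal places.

ℓ'(λ) = 8/λ − 8 − 6λ. Setting this to zero and multiplying by λ: 6λ² + 8λ − 8 = 0.
λ = (−8 + √(8² + 4·6·8)) / (2·6) = (−8 + √256) / 12 = (−8 + 16)/12 = 2/3.
ℓ''(λ) = −8/λ² − 6 < 0, confirming a maximum.

λ̂_MAP = 0.667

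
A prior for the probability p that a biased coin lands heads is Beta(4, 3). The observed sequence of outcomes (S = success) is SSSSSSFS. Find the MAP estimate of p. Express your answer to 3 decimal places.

Prior: Beta(4, 3).
Data: 7 successes in 8 trials (from the sequence). The binomial likelihood contributes p^7(1−p)^1, so the posterior is Beta(4+7, 3+1) = Beta(11, 4).
For Beta(a, b) with a, b > 1 the mode is (a−1)/(a+b−2) = 10/13 ≈ 0.769.

p̂_MAP = 0.769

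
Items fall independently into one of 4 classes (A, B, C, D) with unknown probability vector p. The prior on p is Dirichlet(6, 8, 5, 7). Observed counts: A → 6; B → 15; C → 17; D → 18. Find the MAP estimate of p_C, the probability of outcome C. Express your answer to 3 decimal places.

MAP estimate of p_C = 0.269

The posterior is Dirichlet(αᵢ + nᵢ) = Dirichlet(12, 23, 22, 25).
For a Dirichlet(a₁,…,a_K) with all aᵢ > 1, the mode has j-th component (aⱼ − 1)/(Σaᵢ − K).
Here Σaᵢ = 82 and K = 4, so p_C = (22 − 1)/(82 − 4) = 21/78 ≈ 0.269.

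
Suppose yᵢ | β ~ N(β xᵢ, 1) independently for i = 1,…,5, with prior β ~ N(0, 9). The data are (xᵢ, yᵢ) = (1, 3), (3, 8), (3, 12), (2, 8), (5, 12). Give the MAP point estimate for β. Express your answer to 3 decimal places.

log p(β | y) = −Σ(yᵢ − βxᵢ)²/(2·1) − β²/(2·9) + const.
Setting the derivative to zero: Σxᵢ(yᵢ − βxᵢ)/1 − β/9 = 0, so β = Σxᵢyᵢ / (Σxᵢ² + σ²/τ²).
Σxᵢyᵢ = 1·3 + 3·8 + 3·12 + 2·8 + 5·12 = 139; Σxᵢ² = 48; σ²/τ² = 1/9.
β̂_MAP = 139 / (48 + 1/9) = 139/(433/9) = 1251/433 ≈ 2.889.

β̂_MAP = 2.889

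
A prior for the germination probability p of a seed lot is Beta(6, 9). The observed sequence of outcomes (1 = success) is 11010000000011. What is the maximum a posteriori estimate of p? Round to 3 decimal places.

Prior: Beta(6, 9).
Data: 5 successes in 14 trials (from the sequence). The binomial likelihood contributes p^5(1−p)^9, so the posterior is Beta(6+5, 9+9) = Beta(11, 18).
For Beta(a, b) with a, b > 1 the mode is (a−1)/(a+b−2) = 10/27 ≈ 0.370.

p̂_MAP = 0.370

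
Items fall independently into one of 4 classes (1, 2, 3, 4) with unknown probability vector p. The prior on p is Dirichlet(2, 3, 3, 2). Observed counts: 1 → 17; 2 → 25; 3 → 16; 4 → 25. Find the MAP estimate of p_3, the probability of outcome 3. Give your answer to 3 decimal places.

The posterior is Dirichlet(αᵢ + nᵢ) = Dirichlet(19, 28, 19, 27).
For a Dirichlet(a₁,…,a_K) with all aᵢ > 1, the mode has j-th component (aⱼ − 1)/(Σaᵢ − K).
Here Σaᵢ = 93 and K = 4, so p_3 = (19 − 1)/(93 − 4) = 18/89 ≈ 0.202.

MAP estimate: 0.202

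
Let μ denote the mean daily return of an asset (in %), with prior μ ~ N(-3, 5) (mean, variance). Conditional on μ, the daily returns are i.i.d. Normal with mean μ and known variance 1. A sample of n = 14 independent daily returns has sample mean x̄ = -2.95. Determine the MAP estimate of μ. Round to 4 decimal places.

n = 14, x̄ = -2.95.
For a Normal prior and Normal likelihood with known variance, the posterior is Normal; its mode equals its mean, the precision-weighted average.
Prior precision 1/σ₀² = 1/5 = 0.2; data precision n/σ² = 14/1 = 14.
μ̂ = (0.2·(-3) + 14·(-2.95)) / (0.2 + 14) = (-41.9)/14.2 = -419/142 ≈ -2.9507.

μ̂_MAP = -2.9507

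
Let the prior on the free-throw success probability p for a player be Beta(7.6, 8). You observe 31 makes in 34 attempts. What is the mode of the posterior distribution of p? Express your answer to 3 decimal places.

p̂_MAP = 0.790

Prior: Beta(7.6, 8).
Data: 31 successes in 34 trials. The binomial likelihood contributes p^31(1−p)^3, so the posterior is Beta(7.6+31, 8+3) = Beta(38.6, 11).
For Beta(a, b) with a, b > 1 the mode is (a−1)/(a+b−2) = 37.6/47.6 ≈ 0.790.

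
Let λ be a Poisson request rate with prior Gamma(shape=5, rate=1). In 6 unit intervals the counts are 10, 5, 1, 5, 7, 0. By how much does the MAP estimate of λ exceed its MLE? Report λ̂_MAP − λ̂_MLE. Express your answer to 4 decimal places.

Σxᵢ = 28. Posterior is Gamma(33, 7); MAP = (33−1)/7 = 32/7 ≈ 4.57143.
MLE = x̄ = 28/6 ≈ 4.66667.
Difference = 32/7 − 28/6 = -2/21 ≈ -0.0952.

MAP − MLE = -0.0952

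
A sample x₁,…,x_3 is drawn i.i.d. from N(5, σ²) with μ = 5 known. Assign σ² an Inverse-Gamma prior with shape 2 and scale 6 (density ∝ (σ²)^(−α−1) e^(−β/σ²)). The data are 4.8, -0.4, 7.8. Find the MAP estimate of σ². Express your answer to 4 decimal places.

Sum of squared deviations about the known mean: SS = (4.8−5)² + (-0.4−5)² + (7.8−5)² = 37.04.
The Normal likelihood contributes (σ²)^(−n/2) exp(−SS/(2σ²)), so the posterior is Inverse-Gamma(α + n/2, β + SS/2) = Inverse-Gamma(3.5, 24.52).
The mode of Inverse-Gamma(a, b) is b/(a+1) = 24.52/4.5 ≈ 5.4489.

σ̂²_MAP = 5.4489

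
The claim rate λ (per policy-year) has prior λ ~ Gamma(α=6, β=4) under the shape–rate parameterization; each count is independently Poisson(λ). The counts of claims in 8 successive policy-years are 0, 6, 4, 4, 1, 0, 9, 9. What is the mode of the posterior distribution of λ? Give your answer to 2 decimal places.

Σxᵢ = 0+6+4+4+1+0+9+9 = 33, with n = 8.
Posterior ∝ λ^5e^(−4λ) · λ^33e^(−8λ) = λ^38e^(−12λ), i.e. Gamma(shape=39, rate=12).
The mode of a Gamma(a, b) with a ≥ 1 (shape–rate) is (a−1)/b = 38/12 ≈ 3.17.

λ̂_MAP = 3.17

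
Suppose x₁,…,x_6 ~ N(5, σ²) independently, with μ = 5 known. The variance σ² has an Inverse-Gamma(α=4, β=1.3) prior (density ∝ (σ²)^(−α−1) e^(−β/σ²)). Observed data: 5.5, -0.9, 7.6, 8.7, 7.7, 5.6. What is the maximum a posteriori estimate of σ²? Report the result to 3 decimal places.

σ̂²_MAP = 4.110

Sum of squared deviations about the known mean: SS = (5.5−5)² + (-0.9−5)² + (7.6−5)² + (8.7−5)² + (7.7−5)² + (5.6−5)² = 63.16.
The Normal likelihood contributes (σ²)^(−n/2) exp(−SS/(2σ²)), so the posterior is Inverse-Gamma(α + n/2, β + SS/2) = Inverse-Gamma(7, 32.88).
The mode of Inverse-Gamma(a, b) is b/(a+1) = 32.88/8 ≈ 4.110.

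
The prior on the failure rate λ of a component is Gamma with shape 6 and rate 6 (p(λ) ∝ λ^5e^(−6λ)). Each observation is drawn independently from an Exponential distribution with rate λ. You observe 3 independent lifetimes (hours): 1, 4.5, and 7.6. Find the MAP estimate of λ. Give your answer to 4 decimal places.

The Exponential(rate=λ) likelihood is ∝ λ^n e^(−λΣtᵢ). Here n = 3 and Σtᵢ = 1 + 4.5 + 7.6 = 13.1.
Posterior ∝ λ^5e^(−6λ) · λ^3e^(−13.1λ) = λ^8e^(−19.1λ), i.e. Gamma(9, 19.1).
Mode = (a−1)/b = 8/19.1 ≈ 0.4188.

λ̂_MAP = 0.4188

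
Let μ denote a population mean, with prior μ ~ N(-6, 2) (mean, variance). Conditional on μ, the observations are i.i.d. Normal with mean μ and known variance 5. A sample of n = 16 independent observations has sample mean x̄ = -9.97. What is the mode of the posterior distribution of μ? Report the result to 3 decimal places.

n = 16, x̄ = -9.97.
For a Normal prior and Normal likelihood with known variance, the posterior is Normal; its mode equals its mean, the precision-weighted average.
Prior precision 1/σ₀² = 1/2 = 0.5; data precision n/σ² = 16/5 = 3.2.
μ̂ = (0.5·(-6) + 3.2·(-9.97)) / (0.5 + 3.2) = (-34.904)/3.7 = -8726/925 ≈ -9.434.

μ̂_MAP = -9.434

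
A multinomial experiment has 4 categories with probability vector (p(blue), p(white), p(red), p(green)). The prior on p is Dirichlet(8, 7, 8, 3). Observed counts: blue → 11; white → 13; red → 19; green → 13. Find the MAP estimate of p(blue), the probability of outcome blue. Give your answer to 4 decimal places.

MAP estimate of p(blue) = 0.2308

The posterior is Dirichlet(αᵢ + nᵢ) = Dirichlet(19, 20, 27, 16).
For a Dirichlet(a₁,…,a_K) with all aᵢ > 1, the mode has j-th component (aⱼ − 1)/(Σaᵢ − K).
Here Σaᵢ = 82 and K = 4, so p(blue) = (19 − 1)/(82 − 4) = 18/78 ≈ 0.2308.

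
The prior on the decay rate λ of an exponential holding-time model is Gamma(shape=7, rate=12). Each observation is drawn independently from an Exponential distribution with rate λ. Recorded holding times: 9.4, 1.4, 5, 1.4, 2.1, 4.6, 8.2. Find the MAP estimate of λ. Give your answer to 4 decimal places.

λ̂_MAP = 0.2948

The Exponential(rate=λ) likelihood is ∝ λ^n e^(−λΣtᵢ). Here n = 7 and Σtᵢ = 9.4 + 1.4 + 5 + 1.4 + 2.1 + 4.6 + 8.2 = 32.1.
Posterior ∝ λ^6e^(−12λ) · λ^7e^(−32.1λ) = λ^13e^(−44.1λ), i.e. Gamma(14, 44.1).
Mode = (a−1)/b = 13/44.1 ≈ 0.2948.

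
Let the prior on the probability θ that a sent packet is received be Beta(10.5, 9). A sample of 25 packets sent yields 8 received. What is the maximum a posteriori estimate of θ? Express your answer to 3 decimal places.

θ̂_MAP = 0.412

Prior: Beta(10.5, 9).
Data: 8 successes in 25 trials. The binomial likelihood contributes θ^8(1−θ)^17, so the posterior is Beta(10.5+8, 9+17) = Beta(18.5, 26).
For Beta(a, b) with a, b > 1 the mode is (a−1)/(a+b−2) = 17.5/42.5 ≈ 0.412.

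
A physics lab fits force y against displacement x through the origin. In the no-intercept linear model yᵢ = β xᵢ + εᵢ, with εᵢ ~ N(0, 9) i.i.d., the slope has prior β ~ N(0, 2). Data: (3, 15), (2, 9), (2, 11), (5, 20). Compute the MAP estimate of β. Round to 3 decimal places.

β̂_MAP = 3.978

log p(β | y) = −Σ(yᵢ − βxᵢ)²/(2·9) − β²/(2·2) + const.
Setting the derivative to zero: Σxᵢ(yᵢ − βxᵢ)/9 − β/2 = 0, so β = Σxᵢyᵢ / (Σxᵢ² + σ²/τ²).
Σxᵢyᵢ = 3·15 + 2·9 + 2·11 + 5·20 = 185; Σxᵢ² = 42; σ²/τ² = 4.5.
β̂_MAP = 185 / (42 + 4.5) = 185/46.5 ≈ 3.978.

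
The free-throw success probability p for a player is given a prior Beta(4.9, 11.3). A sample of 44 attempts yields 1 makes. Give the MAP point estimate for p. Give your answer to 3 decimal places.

p̂_MAP = 0.084

Prior: Beta(4.9, 11.3).
Data: 1 success in 44 trials. The binomial likelihood contributes p(1−p)^43, so the posterior is Beta(4.9+1, 11.3+43) = Beta(5.9, 54.3).
For Beta(a, b) with a, b > 1 the mode is (a−1)/(a+b−2) = 4.9/58.2 ≈ 0.084.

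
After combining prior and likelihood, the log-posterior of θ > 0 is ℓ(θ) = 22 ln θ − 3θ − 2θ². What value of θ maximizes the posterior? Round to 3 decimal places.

θ̂_MAP = 2.000

ℓ'(θ) = 22/θ − 3 − 4θ. Setting this to zero and multiplying by θ: 4θ² + 3θ − 22 = 0.
θ = (−3 + √(3² + 4·4·22)) / (2·4) = (−3 + √361) / 8 = (−3 + 19)/8 = 2.
ℓ''(θ) = −22/θ² − 4 < 0, confirming a maximum.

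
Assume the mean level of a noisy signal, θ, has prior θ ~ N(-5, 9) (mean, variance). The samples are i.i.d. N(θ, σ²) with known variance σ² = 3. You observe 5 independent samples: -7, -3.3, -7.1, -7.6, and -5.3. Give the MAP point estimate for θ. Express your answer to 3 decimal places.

θ̂_MAP = -5.994

n = 5; x̄ = ((-7) + (-3.3) + (-7.1) + (-7.6) + (-5.3))/5 = -30.3/5 = -6.06.
For a Normal prior and Normal likelihood with known variance, the posterior is Normal; its mode equals its mean, the precision-weighted average.
Prior precision 1/σ₀² = 1/9; data precision n/σ² = 5/3.
θ̂ = ((1/9)·(-5) + (5/3)·(-6.06)) / (1/9 + 5/3) = (-959/90)/(16/9) = -5.99375 ≈ -5.994.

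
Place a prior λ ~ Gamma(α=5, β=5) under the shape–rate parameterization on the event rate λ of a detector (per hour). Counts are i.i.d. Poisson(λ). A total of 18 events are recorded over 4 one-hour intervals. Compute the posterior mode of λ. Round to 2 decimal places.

λ̂_MAP = 2.44

Σxᵢ = 18, n = 4.
Posterior ∝ λ^4e^(−5λ) · λ^18e^(−4λ) = λ^22e^(−9λ), i.e. Gamma(shape=23, rate=9).
The mode of a Gamma(a, b) with a ≥ 1 (shape–rate) is (a−1)/b = 22/9 ≈ 2.44.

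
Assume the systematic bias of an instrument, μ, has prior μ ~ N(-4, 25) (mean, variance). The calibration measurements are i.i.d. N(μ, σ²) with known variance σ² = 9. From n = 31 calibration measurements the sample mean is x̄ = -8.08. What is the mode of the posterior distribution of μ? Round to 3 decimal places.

μ̂_MAP = -8.033

n = 31, x̄ = -8.08.
For a Normal prior and Normal likelihood with known variance, the posterior is Normal; its mode equals its mean, the precision-weighted average.
Prior precision 1/σ₀² = 1/25 = 0.04; data precision n/σ² = 31/9.
μ̂ = (0.04·(-4) + (31/9)·(-8.08)) / (0.04 + 31/9) = (-6298/225)/(784/225) = -3149/392 ≈ -8.033.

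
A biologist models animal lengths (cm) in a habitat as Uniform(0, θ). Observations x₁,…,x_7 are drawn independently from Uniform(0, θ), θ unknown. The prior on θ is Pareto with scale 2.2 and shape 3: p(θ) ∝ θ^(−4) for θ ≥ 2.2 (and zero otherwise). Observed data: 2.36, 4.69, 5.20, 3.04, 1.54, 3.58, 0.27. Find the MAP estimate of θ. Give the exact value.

θ̂_MAP = 5.20

The Uniform(0, θ) likelihood is θ^(−n) for θ ≥ max(xᵢ), zero otherwise. Here max(xᵢ) = 5.20.
Posterior ∝ θ^(−4) · θ^(−7) = θ^(−11) on θ ≥ max(2.2, 5.20) = 5.20.
This density is strictly decreasing in θ, so the posterior mode lies at the lower boundary of the support.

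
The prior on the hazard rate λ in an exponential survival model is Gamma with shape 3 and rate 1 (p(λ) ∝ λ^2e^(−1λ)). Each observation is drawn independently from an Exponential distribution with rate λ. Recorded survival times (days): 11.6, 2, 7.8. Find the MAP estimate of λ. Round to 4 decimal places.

λ̂_MAP = 0.2232

The Exponential(rate=λ) likelihood is ∝ λ^n e^(−λΣtᵢ). Here n = 3 and Σtᵢ = 11.6 + 2 + 7.8 = 21.4.
Posterior ∝ λ^2e^(−1λ) · λ^3e^(−21.4λ) = λ^5e^(−22.4λ), i.e. Gamma(6, 22.4).
Mode = (a−1)/b = 5/22.4 ≈ 0.2232.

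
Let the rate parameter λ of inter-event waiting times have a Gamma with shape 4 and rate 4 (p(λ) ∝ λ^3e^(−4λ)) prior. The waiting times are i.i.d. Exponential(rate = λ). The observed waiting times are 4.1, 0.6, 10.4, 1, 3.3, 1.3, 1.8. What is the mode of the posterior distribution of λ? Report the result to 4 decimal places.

λ̂_MAP = 0.3774

The Exponential(rate=λ) likelihood is ∝ λ^n e^(−λΣtᵢ). Here n = 7 and Σtᵢ = 4.1 + 0.6 + 10.4 + 1 + 3.3 + 1.3 + 1.8 = 22.5.
Posterior ∝ λ^3e^(−4λ) · λ^7e^(−22.5λ) = λ^10e^(−26.5λ), i.e. Gamma(11, 26.5).
Mode = (a−1)/b = 10/26.5 ≈ 0.3774.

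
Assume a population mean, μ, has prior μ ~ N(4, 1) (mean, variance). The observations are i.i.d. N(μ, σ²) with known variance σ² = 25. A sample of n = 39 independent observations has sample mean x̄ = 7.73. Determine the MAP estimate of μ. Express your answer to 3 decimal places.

n = 39, x̄ = 7.73.
For a Normal prior and Normal likelihood with known variance, the posterior is Normal; its mode equals its mean, the precision-weighted average.
Prior precision 1/σ₀² = 1/1 = 1; data precision n/σ² = 39/25 = 1.56.
μ̂ = (1·4 + 1.56·7.73) / (1 + 1.56) = 16.0588/2.56 = 6.27296875 ≈ 6.273.

μ̂_MAP = 6.273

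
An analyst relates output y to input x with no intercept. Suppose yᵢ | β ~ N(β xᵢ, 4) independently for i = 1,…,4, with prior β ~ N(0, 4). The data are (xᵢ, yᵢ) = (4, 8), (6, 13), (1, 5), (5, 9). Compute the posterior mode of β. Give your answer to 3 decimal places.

β̂_MAP = 2.025

log p(β | y) = −Σ(yᵢ − βxᵢ)²/(2·4) − β²/(2·4) + const.
Setting the derivative to zero: Σxᵢ(yᵢ − βxᵢ)/4 − β/4 = 0, so β = Σxᵢyᵢ / (Σxᵢ² + σ²/τ²).
Σxᵢyᵢ = 4·8 + 6·13 + 1·5 + 5·9 = 160; Σxᵢ² = 78; σ²/τ² = 1.
β̂_MAP = 160 / (78 + 1) = 160/79 ≈ 2.025.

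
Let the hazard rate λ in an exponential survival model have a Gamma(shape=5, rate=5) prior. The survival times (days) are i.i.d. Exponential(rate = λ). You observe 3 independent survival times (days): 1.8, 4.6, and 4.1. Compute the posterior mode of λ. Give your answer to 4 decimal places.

The Exponential(rate=λ) likelihood is ∝ λ^n e^(−λΣtᵢ). Here n = 3 and Σtᵢ = 1.8 + 4.6 + 4.1 = 10.5.
Posterior ∝ λ^4e^(−5λ) · λ^3e^(−10.5λ) = λ^7e^(−15.5λ), i.e. Gamma(8, 15.5).
Mode = (a−1)/b = 7/15.5 ≈ 0.4516.

λ̂_MAP = 0.4516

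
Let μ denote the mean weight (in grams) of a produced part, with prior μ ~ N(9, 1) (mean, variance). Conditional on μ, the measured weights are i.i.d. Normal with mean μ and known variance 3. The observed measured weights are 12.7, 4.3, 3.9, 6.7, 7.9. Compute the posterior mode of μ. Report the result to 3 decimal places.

n = 5; x̄ = (12.7 + 4.3 + 3.9 + 6.7 + 7.9)/5 = 35.5/5 = 7.1.
For a Normal prior and Normal likelihood with known variance, the posterior is Normal; its mode equals its mean, the precision-weighted average.
Prior precision 1/σ₀² = 1/1 = 1; data precision n/σ² = 5/3.
μ̂ = (1·9 + (5/3)·7.1) / (1 + 5/3) = (125/6)/(8/3) = 7.8125 ≈ 7.813.

μ̂_MAP = 7.813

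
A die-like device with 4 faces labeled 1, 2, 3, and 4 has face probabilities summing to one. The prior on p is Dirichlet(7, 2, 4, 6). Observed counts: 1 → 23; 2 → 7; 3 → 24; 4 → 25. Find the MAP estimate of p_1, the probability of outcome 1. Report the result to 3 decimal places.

The posterior is Dirichlet(αᵢ + nᵢ) = Dirichlet(30, 9, 28, 31).
For a Dirichlet(a₁,…,a_K) with all aᵢ > 1, the mode has j-th component (aⱼ − 1)/(Σaᵢ − K).
Here Σaᵢ = 98 and K = 4, so p_1 = (30 − 1)/(98 − 4) = 29/94 ≈ 0.309.

MAP estimate: 0.309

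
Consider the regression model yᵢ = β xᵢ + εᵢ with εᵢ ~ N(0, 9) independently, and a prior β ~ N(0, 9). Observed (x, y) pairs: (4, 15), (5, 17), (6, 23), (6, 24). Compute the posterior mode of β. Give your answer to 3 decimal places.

log p(β | y) = −Σ(yᵢ − βxᵢ)²/(2·9) − β²/(2·9) + const.
Setting the derivative to zero: Σxᵢ(yᵢ − βxᵢ)/9 − β/9 = 0, so β = Σxᵢyᵢ / (Σxᵢ² + σ²/τ²).
Σxᵢyᵢ = 4·15 + 5·17 + 6·23 + 6·24 = 427; Σxᵢ² = 113; σ²/τ² = 1.
β̂_MAP = 427 / (113 + 1) = 427/114 ≈ 3.746.

β̂_MAP = 3.746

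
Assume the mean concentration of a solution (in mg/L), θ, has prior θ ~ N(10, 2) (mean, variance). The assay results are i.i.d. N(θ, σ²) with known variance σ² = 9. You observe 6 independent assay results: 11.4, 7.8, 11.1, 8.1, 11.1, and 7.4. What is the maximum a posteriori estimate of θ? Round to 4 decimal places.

n = 6; x̄ = (11.4 + 7.8 + 11.1 + 8.1 + 11.1 + 7.4)/6 = 56.9/6 = 569/60 ≈ 9.4833.
For a Normal prior and Normal likelihood with known variance, the posterior is Normal; its mode equals its mean, the precision-weighted average.
Prior precision 1/σ₀² = 1/2 = 0.5; data precision n/σ² = 6/9 = 2/3.
θ̂ = (0.5·10 + (2/3)·(569/60)) / (0.5 + 2/3) = (1019/90)/(7/6) = 1019/105 ≈ 9.7048.

θ̂_MAP = 9.7048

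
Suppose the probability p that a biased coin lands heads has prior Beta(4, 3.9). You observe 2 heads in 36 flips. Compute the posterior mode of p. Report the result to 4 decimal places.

Prior: Beta(4, 3.9).
Data: 2 successes in 36 trials. The binomial likelihood contributes p^2(1−p)^34, so the posterior is Beta(4+2, 3.9+34) = Beta(6, 37.9).
For Beta(a, b) with a, b > 1 the mode is (a−1)/(a+b−2) = 5/41.9 ≈ 0.1193.

p̂_MAP = 0.1193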